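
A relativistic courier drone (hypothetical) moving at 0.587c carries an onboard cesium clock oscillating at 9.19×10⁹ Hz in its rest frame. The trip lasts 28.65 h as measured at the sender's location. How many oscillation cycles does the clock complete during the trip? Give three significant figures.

γ = 1/√(1 − 0.587²) = 1/√0.6554 = 1.235
The oscillator's own cycle count is N = f × τ where τ is the proper time aboard the drone. τ = Δt/γ = 28.65/1.235 = 23.19 h = 8.350×10⁴ s.
N = 9.19×10⁹ × 8.350×10⁴ = 7.674×10¹⁴.

N = 7.67×10¹⁴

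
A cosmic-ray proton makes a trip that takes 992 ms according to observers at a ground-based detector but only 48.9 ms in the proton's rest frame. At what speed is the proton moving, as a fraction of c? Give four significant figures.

The proper time is measured in the proton's rest frame (both events occur at the proton's location); Δt is measured at a ground-based detector. γ = Δt/τ = 992/48.9 = 20.29.
β = √(1 − 1/γ²) = √(1 − 0.002430) = √0.9976

β = 0.9988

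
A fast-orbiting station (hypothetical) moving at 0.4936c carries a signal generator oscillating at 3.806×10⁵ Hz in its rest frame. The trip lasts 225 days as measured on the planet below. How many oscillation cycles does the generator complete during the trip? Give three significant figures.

γ = 1/√(1 − 0.4936²) = 1/√0.7564 = 1.150
The oscillator's own cycle count is N = f × τ where τ is the proper time aboard the station. τ = Δt/γ = 225/1.150 = 195.7 days = 1.691×10⁷ s.
N = 3.806×10⁵ × 1.691×10⁷ = 6.435×10¹².

N = 6.43×10¹²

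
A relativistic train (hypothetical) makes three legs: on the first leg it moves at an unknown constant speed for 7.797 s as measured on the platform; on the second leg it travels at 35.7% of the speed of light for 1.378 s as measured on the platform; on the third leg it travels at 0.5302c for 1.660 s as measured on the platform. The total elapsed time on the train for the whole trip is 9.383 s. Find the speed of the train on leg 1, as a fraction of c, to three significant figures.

Leg 1: speed unknown; τ_1 = 7.797/γ_1.
Leg 2: β = 0.357; γ = 1/√(1 − 0.357²) = 1/√0.8726 = 1.071; τ_2 = 1.378/1.071 = 1.287 s.
Leg 3: γ = 1/√(1 − 0.5302²) = 1/√0.7189 = 1.179; τ_3 = 1.660/1.179 = 1.407 s.
Total proper time: τ_1 + 1.287 + 1.407 = 9.383, so τ_1 = 9.383 − 2.695 = 6.688 s.
γ_1 = 7.797/6.688 = 1.166; β = √(1 − 1/γ²) = √0.2642.

β = 0.514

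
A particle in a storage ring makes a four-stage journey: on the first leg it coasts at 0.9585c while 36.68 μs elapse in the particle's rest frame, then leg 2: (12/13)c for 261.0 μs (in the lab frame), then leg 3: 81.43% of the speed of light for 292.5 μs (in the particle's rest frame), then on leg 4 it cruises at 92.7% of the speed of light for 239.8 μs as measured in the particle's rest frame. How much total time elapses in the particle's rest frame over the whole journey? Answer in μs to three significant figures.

τ = 669 μs

Leg 1: 36.68 μs is already measured in the particle's rest frame.
Leg 2: γ = 1/√(1 − (12/13)²) = 13/5 = 2.600; τ_2 = 261.0/2.600 = 100.4 μs.
Leg 3: 292.5 μs is already measured in the particle's rest frame.
Leg 4: 239.8 μs is already measured in the particle's rest frame.
Total: 36.68 + 100.4 + 292.5 + 239.8 μs.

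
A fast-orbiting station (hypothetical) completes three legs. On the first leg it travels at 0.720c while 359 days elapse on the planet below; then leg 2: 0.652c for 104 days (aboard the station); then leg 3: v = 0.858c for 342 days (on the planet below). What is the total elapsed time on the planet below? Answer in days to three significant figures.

Leg 1: 359 days is already measured on the planet below.
Leg 2: γ = 1/√(1 − 0.652²) = 1/√0.5749 = 1.319; Δt_2 = 1.319 × 104 = 137.2 days.
Leg 3: 342 days is already measured on the planet below.
Total: 359.0 + 137.2 + 342.0 days.

Δt = 838 days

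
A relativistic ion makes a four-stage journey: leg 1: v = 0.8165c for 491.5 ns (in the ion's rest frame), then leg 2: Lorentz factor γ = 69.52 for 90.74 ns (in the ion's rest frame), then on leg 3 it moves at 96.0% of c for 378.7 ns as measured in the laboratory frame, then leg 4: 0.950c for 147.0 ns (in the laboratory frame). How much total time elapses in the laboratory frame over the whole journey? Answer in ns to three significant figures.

Δt = 7690 ns

Leg 1: γ = 1/√(1 − 0.8165²) = 1/√0.3333 = 1.732; Δt_1 = 1.732 × 491.5 = 851.3 ns.
Leg 2: γ = 69.52; Δt_2 = 69.52 × 90.74 = 6308 ns.
Leg 3: 378.7 ns is already measured in the laboratory frame.
Leg 4: 147.0 ns is already measured in the laboratory frame.
Total: 851.3 + 6308 + 378.7 + 147.0 ns.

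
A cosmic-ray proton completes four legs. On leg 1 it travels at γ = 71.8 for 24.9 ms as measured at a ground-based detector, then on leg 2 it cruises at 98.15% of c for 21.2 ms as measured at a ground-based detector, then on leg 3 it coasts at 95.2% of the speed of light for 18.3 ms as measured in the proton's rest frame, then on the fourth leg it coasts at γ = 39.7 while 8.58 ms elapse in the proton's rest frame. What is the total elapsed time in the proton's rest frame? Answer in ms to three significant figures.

Leg 1: γ = 71.8; τ_1 = 24.9/71.80 = 0.3468 ms.
Leg 2: β = 0.9815; γ = 1/√(1 − 0.9815²) = 1/√0.03666 = 5.223; τ_2 = 21.2/5.223 = 4.059 ms.
Leg 3: 18.3 ms is already measured in the proton's rest frame.
Leg 4: 8.58 ms is already measured in the proton's rest frame.
Total: 0.3468 + 4.059 + 18.30 + 8.580 ms.

τ = 31.3 ms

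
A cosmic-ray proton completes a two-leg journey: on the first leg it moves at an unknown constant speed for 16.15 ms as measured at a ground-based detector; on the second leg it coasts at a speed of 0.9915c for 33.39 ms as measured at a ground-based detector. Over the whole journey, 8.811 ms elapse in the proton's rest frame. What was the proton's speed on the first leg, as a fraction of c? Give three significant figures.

β = 0.961

Leg 1: speed unknown; τ_1 = 16.15/γ_1.
Leg 2: γ = 1/√(1 − 0.9915²) = 1/√0.01693 = 7.686; τ_2 = 33.39/7.686 = 4.344 ms.
Total proper time: τ_1 + 4.344 = 8.811, so τ_1 = 8.811 − 4.344 = 4.467 ms.
γ_1 = 16.15/4.467 = 3.616; β = √(1 − 1/γ²) = √0.9235.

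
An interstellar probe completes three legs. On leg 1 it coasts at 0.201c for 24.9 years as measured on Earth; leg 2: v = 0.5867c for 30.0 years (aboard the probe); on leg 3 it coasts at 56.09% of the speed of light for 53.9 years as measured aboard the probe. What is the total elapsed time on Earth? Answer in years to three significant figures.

Leg 1: 24.9 years is already measured on Earth.
Leg 2: γ = 1/√(1 − 0.5867²) = 1/√0.6558 = 1.235; Δt_2 = 1.235 × 30.0 = 37.05 years.
Leg 3: β = 0.5609; γ = 1/√(1 − 0.5609²) = 1/√0.6854 = 1.208; Δt_3 = 1.208 × 53.9 = 65.11 years.
Total: 24.90 + 37.05 + 65.11 years.

Δt = 127 years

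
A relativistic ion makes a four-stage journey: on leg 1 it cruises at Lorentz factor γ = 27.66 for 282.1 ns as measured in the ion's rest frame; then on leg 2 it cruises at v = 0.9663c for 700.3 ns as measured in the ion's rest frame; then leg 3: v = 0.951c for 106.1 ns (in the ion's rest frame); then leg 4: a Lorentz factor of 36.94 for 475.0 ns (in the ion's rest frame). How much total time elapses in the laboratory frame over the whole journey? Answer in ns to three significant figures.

Δt = 2.84×10⁴ ns

Leg 1: γ = 27.66; Δt_1 = 27.66 × 282.1 = 7803 ns.
Leg 2: γ = 1/√(1 − 0.9663²) = 1/√0.06626 = 3.885; Δt_2 = 3.885 × 700.3 = 2720 ns.
Leg 3: γ = 1/√(1 − 0.951²) = 1/√0.09560 = 3.234; Δt_3 = 3.234 × 106.1 = 343.2 ns.
Leg 4: γ = 36.94; Δt_4 = 36.94 × 475.0 = 1.755×10⁴ ns.
Total: 7803 + 2720 + 343.2 + 1.755×10⁴ ns.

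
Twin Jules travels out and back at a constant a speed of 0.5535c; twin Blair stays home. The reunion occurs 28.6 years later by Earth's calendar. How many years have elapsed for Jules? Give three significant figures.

γ = 1/√(1 − 0.5535²) = 1/√0.6936 = 1.201
Jules's clock measures proper time along the trip: τ = Δt/γ = 28.6/1.201 years.

τ = 23.8 years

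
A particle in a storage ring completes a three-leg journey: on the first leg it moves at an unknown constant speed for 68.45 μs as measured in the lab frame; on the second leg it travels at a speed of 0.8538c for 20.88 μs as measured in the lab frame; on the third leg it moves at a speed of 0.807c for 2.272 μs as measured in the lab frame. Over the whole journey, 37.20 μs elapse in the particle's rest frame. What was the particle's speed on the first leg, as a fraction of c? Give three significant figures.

Leg 1: speed unknown; τ_1 = 68.45/γ_1.
Leg 2: γ = 1/√(1 − 0.8538²) = 1/√0.2710 = 1.921; τ_2 = 20.88/1.921 = 10.87 μs.
Leg 3: γ = 1/√(1 − 0.807²) = 1/√0.3488 = 1.693; τ_3 = 2.272/1.693 = 1.342 μs.
Total proper time: τ_1 + 10.87 + 1.342 = 37.20, so τ_1 = 37.20 − 12.21 = 24.99 μs.
γ_1 = 68.45/24.99 = 2.739; β = √(1 − 1/γ²) = √0.8667.

β = 0.931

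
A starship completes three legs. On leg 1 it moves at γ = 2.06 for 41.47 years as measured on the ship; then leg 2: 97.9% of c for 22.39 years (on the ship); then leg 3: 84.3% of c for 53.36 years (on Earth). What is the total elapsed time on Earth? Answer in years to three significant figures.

Leg 1: γ = 2.06; Δt_1 = 2.060 × 41.47 = 85.43 years.
Leg 2: β = 0.979; γ = 1/√(1 − 0.979²) = 1/√0.04156 = 4.905; Δt_2 = 4.905 × 22.39 = 109.8 years.
Leg 3: 53.36 years is already measured on Earth.
Total: 85.43 + 109.8 + 53.36 years.

Δt = 249 years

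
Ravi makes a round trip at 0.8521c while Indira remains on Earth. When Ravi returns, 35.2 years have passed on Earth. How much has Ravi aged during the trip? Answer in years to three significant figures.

γ = 1/√(1 − 0.8521²) = 1/√0.2739 = 1.911
Ravi's clock measures proper time along the trip: τ = Δt/γ = 35.2/1.911 years.

τ = 18.4 years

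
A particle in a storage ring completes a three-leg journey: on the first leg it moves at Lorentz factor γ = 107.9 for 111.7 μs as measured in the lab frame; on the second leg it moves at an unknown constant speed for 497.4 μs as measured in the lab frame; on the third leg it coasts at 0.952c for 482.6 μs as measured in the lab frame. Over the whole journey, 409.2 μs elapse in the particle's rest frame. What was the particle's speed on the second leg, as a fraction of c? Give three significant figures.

Leg 1: γ = 107.9; τ_1 = 111.7/107.9 = 1.035 μs.
Leg 2: speed unknown; τ_2 = 497.4/γ_2.
Leg 3: γ = 1/√(1 − 0.952²) = 1/√0.09370 = 3.267; τ_3 = 482.6/3.267 = 147.7 μs.
Total proper time: 1.035 + τ_2 + 147.7 = 409.2, so τ_2 = 409.2 − 148.8 = 260.4 μs.
γ_2 = 497.4/260.4 = 1.910; β = √(1 − 1/γ²) = √0.7258.

β = 0.852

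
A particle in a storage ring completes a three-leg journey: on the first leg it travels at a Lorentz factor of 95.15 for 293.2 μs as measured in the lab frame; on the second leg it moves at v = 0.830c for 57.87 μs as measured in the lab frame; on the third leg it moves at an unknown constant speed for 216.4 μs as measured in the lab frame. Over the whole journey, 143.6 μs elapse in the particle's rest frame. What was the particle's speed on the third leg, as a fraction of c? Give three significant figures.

β = 0.866

Leg 1: γ = 95.15; τ_1 = 293.2/95.15 = 3.081 μs.
Leg 2: γ = 1/√(1 − 0.830²) = 1/√0.3111 = 1.793; τ_2 = 57.87/1.793 = 32.28 μs.
Leg 3: speed unknown; τ_3 = 216.4/γ_3.
Total proper time: 3.081 + 32.28 + τ_3 = 143.6, so τ_3 = 143.6 − 35.36 = 108.2 μs.
γ_3 = 216.4/108.2 = 1.999; β = √(1 − 1/γ²) = √0.7498.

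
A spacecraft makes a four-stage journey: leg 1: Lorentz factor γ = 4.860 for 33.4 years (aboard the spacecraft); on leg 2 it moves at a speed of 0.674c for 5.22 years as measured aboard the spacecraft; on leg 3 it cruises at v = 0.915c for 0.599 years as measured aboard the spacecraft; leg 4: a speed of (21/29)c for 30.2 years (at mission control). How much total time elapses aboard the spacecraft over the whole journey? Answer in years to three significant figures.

Leg 1: 33.4 years is already measured aboard the spacecraft.
Leg 2: 5.22 years is already measured aboard the spacecraft.
Leg 3: 0.599 years is already measured aboard the spacecraft.
Leg 4: γ = 1/√(1 − (21/29)²) = 29/20 = 1.450; τ_4 = 30.2/1.450 = 20.83 years.
Total: 33.40 + 5.220 + 0.5990 + 20.83 years.

τ = 60.0 years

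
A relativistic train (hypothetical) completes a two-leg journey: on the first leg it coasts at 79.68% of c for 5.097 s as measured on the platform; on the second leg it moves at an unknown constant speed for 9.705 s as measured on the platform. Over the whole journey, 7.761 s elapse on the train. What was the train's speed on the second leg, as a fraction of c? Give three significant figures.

β = 0.876

Leg 1: β = 0.7968; γ = 1/√(1 − 0.7968²) = 1/√0.3651 = 1.655; τ_1 = 5.097/1.655 = 3.080 s.
Leg 2: speed unknown; τ_2 = 9.705/γ_2.
Total proper time: 3.080 + τ_2 = 7.761, so τ_2 = 7.761 − 3.080 = 4.681 s.
γ_2 = 9.705/4.681 = 2.073; β = √(1 − 1/γ²) = √0.7673.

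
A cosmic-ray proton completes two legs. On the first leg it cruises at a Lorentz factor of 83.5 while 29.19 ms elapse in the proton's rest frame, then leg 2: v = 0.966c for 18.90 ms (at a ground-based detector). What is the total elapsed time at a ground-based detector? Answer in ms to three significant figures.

Δt = 2460 ms

Leg 1: γ = 83.5; Δt_1 = 83.50 × 29.19 = 2437 ms.
Leg 2: 18.90 ms is already measured at a ground-based detector.
Total: 2437 + 18.90 ms.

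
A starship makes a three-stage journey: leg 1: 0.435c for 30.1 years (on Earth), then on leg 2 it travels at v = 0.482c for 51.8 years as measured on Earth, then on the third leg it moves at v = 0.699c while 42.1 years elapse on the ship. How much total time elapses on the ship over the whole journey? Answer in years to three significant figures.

τ = 115 years

Leg 1: γ = 1/√(1 − 0.435²) = 1/√0.8108 = 1.111; τ_1 = 30.1/1.111 = 27.10 years.
Leg 2: γ = 1/√(1 − 0.482²) = 1/√0.7677 = 1.141; τ_2 = 51.8/1.141 = 45.39 years.
Leg 3: 42.1 years is already measured on the ship.
Total: 27.10 + 45.39 + 42.10 years.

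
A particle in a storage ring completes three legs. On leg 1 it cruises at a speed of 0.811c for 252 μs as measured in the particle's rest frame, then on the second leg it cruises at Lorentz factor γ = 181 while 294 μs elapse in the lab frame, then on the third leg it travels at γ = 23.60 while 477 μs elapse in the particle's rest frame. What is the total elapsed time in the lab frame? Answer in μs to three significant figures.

Δt = 1.20×10⁴ μs

Leg 1: γ = 1/√(1 − 0.811²) = 1/√0.3423 = 1.709; Δt_1 = 1.709 × 252 = 430.7 μs.
Leg 2: 294 μs is already measured in the lab frame.
Leg 3: γ = 23.60; Δt_3 = 23.60 × 477 = 1.126×10⁴ μs.
Total: 430.7 + 294.0 + 1.126×10⁴ μs.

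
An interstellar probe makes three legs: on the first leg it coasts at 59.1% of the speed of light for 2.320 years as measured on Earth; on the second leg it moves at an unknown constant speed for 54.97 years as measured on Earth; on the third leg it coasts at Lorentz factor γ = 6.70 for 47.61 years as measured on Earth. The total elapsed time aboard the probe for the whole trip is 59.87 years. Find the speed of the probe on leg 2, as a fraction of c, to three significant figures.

β = 0.378

Leg 1: β = 0.591; γ = 1/√(1 − 0.591²) = 1/√0.6507 = 1.240; τ_1 = 2.320/1.240 = 1.871 years.
Leg 2: speed unknown; τ_2 = 54.97/γ_2.
Leg 3: γ = 6.70; τ_3 = 47.61/6.700 = 7.106 years.
Total proper time: 1.871 + τ_2 + 7.106 = 59.87, so τ_2 = 59.87 − 8.977 = 50.89 years.
γ_2 = 54.97/50.89 = 1.080; β = √(1 − 1/γ²) = √0.1428.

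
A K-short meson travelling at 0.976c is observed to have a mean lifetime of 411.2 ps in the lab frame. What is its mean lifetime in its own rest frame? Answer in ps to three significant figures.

γ = 1/√(1 − 0.976²) = 1/√0.04742 = 4.592
The lab-frame lifetime is the dilated interval; the proper lifetime is τ₀ = Δt/γ = 411.2/4.592 ps.

τ₀ = 89.5 ps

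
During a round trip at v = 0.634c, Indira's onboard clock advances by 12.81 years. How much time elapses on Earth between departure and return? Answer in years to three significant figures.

γ = 1/√(1 − 0.634²) = 1/√0.5980 = 1.293
Earth-frame duration is the dilated interval: Δt = γτ = 1.293 × 12.81 years.

Δt = 16.6 years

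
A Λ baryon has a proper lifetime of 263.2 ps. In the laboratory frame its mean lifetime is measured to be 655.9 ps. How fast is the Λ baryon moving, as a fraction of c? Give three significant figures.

γ = Δt/τ₀ = 655.9/263.2 = 2.492
β = √(1 − 1/γ²) = √(1 − 0.1610) = √0.8390

β = 0.916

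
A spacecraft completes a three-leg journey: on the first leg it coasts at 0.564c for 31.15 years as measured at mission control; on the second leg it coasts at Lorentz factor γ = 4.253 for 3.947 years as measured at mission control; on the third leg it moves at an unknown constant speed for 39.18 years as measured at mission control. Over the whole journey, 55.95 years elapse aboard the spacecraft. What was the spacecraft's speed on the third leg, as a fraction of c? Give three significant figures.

Leg 1: γ = 1/√(1 − 0.564²) = 1/√0.6819 = 1.211; τ_1 = 31.15/1.211 = 25.72 years.
Leg 2: γ = 4.253; τ_2 = 3.947/4.253 = 0.9281 years.
Leg 3: speed unknown; τ_3 = 39.18/γ_3.
Total proper time: 25.72 + 0.9281 + τ_3 = 55.95, so τ_3 = 55.95 − 26.65 = 29.30 years.
γ_3 = 39.18/29.30 = 1.337; β = √(1 − 1/γ²) = √0.4408.

β = 0.664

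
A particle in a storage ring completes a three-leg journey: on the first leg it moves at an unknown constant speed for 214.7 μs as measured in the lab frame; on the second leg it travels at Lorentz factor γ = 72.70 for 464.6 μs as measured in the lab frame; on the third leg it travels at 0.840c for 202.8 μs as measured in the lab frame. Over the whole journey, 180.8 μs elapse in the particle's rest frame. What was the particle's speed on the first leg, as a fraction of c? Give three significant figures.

Leg 1: speed unknown; τ_1 = 214.7/γ_1.
Leg 2: γ = 72.70; τ_2 = 464.6/72.70 = 6.391 μs.
Leg 3: γ = 1/√(1 − 0.840²) = 1/√0.2944 = 1.843; τ_3 = 202.8/1.843 = 110.0 μs.
Total proper time: τ_1 + 6.391 + 110.0 = 180.8, so τ_1 = 180.8 − 116.4 = 64.37 μs.
γ_1 = 214.7/64.37 = 3.335; β = √(1 − 1/γ²) = √0.9101.

β = 0.954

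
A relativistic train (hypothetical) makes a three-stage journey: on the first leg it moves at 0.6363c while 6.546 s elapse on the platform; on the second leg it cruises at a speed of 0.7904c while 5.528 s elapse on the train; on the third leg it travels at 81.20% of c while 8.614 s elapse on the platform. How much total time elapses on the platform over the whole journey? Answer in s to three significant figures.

Leg 1: 6.546 s is already measured on the platform.
Leg 2: γ = 1/√(1 − 0.7904²) = 1/√0.3753 = 1.632; Δt_2 = 1.632 × 5.528 = 9.024 s.
Leg 3: 8.614 s is already measured on the platform.
Total: 6.546 + 9.024 + 8.614 s.

Δt = 24.2 s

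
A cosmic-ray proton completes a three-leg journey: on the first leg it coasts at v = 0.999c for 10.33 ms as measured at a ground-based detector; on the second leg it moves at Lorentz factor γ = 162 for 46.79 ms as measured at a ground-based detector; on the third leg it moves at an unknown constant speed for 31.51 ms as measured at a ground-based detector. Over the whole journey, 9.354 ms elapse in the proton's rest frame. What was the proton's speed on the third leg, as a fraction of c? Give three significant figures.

β = 0.962

Leg 1: γ = 1/√(1 − 0.999²) = 1/√0.001999 = 22.37; τ_1 = 10.33/22.37 = 0.4619 ms.
Leg 2: γ = 162; τ_2 = 46.79/162.0 = 0.2888 ms.
Leg 3: speed unknown; τ_3 = 31.51/γ_3.
Total proper time: 0.4619 + 0.2888 + τ_3 = 9.354, so τ_3 = 9.354 − 0.7507 = 8.603 ms.
γ_3 = 31.51/8.603 = 3.663; β = √(1 − 1/γ²) = √0.9255.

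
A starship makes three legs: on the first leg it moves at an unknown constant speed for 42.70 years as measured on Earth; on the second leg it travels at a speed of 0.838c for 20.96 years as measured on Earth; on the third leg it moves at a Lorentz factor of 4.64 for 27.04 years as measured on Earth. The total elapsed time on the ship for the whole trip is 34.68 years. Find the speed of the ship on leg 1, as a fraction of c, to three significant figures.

Leg 1: speed unknown; τ_1 = 42.70/γ_1.
Leg 2: γ = 1/√(1 − 0.838²) = 1/√0.2978 = 1.833; τ_2 = 20.96/1.833 = 11.44 years.
Leg 3: γ = 4.64; τ_3 = 27.04/4.640 = 5.828 years.
Total proper time: τ_1 + 11.44 + 5.828 = 34.68, so τ_1 = 34.68 − 17.26 = 17.42 years.
γ_1 = 42.70/17.42 = 2.452; β = √(1 − 1/γ²) = √0.8337.

β = 0.913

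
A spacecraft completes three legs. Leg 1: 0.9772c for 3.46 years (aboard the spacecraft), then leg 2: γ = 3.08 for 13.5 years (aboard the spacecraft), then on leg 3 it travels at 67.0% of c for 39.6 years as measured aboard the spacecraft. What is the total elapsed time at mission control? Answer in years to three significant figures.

Leg 1: γ = 1/√(1 − 0.9772²) = 1/√0.04508 = 4.710; Δt_1 = 4.710 × 3.46 = 16.30 years.
Leg 2: γ = 3.08; Δt_2 = 3.080 × 13.5 = 41.58 years.
Leg 3: β = 0.670; γ = 1/√(1 − 0.670²) = 1/√0.5511 = 1.347; Δt_3 = 1.347 × 39.6 = 53.34 years.
Total: 16.30 + 41.58 + 53.34 years.

Δt = 111 years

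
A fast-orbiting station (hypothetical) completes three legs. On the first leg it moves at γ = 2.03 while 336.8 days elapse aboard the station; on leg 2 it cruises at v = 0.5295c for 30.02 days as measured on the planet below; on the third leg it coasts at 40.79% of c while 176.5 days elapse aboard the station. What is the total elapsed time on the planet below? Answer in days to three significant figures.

Leg 1: γ = 2.03; Δt_1 = 2.030 × 336.8 = 683.7 days.
Leg 2: 30.02 days is already measured on the planet below.
Leg 3: β = 0.4079; γ = 1/√(1 − 0.4079²) = 1/√0.8336 = 1.095; Δt_3 = 1.095 × 176.5 = 193.3 days.
Total: 683.7 + 30.02 + 193.3 days.

Δt = 907 days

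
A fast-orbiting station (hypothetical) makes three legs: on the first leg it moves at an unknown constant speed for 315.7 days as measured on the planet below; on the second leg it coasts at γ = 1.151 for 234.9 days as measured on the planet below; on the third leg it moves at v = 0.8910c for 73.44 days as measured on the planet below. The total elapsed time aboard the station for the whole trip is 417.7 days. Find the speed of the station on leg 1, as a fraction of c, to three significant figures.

β = 0.821

Leg 1: speed unknown; τ_1 = 315.7/γ_1.
Leg 2: γ = 1.151; τ_2 = 234.9/1.151 = 204.1 days.
Leg 3: γ = 1/√(1 − 0.8910²) = 1/√0.2061 = 2.203; τ_3 = 73.44/2.203 = 33.34 days.
Total proper time: τ_1 + 204.1 + 33.34 = 417.7, so τ_1 = 417.7 − 237.4 = 180.3 days.
γ_1 = 315.7/180.3 = 1.751; β = √(1 − 1/γ²) = √0.6739.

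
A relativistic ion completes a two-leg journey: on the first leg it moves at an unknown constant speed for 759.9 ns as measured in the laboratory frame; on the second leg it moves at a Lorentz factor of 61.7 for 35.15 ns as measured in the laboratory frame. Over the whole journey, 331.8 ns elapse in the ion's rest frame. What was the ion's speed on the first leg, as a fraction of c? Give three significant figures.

β = 0.900

Leg 1: speed unknown; τ_1 = 759.9/γ_1.
Leg 2: γ = 61.7; τ_2 = 35.15/61.70 = 0.5697 ns.
Total proper time: τ_1 + 0.5697 = 331.8, so τ_1 = 331.8 − 0.5697 = 331.2 ns.
γ_1 = 759.9/331.2 = 2.294; β = √(1 − 1/γ²) = √0.8100.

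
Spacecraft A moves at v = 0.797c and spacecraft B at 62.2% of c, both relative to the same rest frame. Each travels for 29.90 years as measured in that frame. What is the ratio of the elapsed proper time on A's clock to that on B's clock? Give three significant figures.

τ_A/τ_B = 0.771

A: γ = 1/√(1 − 0.797²) = 1/√0.3648 = 1.656. B: β = 0.622; γ = 1/√(1 − 0.622²) = 1/√0.6131 = 1.277.
τ_A/τ_B = γ_B/γ_A = 1.277/1.656 = 0.7713, so τ_A/τ_B = 0.7713.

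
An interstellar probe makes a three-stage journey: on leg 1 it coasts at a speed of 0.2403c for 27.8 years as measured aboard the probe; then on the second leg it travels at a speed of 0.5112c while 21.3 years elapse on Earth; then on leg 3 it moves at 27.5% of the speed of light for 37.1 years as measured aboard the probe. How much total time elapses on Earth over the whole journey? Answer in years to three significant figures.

Δt = 88.5 years

Leg 1: γ = 1/√(1 − 0.2403²) = 1/√0.9423 = 1.030; Δt_1 = 1.030 × 27.8 = 28.64 years.
Leg 2: 21.3 years is already measured on Earth.
Leg 3: β = 0.275; γ = 1/√(1 − 0.275²) = 1/√0.9244 = 1.040; Δt_3 = 1.040 × 37.1 = 38.59 years.
Total: 28.64 + 21.30 + 38.59 years.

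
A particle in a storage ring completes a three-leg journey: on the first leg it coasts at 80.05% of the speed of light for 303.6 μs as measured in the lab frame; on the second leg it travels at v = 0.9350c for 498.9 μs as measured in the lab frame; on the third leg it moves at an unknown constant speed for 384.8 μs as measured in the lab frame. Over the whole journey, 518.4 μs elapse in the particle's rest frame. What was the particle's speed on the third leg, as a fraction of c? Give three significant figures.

β = 0.910

Leg 1: β = 0.8005; γ = 1/√(1 − 0.8005²) = 1/√0.3592 = 1.669; τ_1 = 303.6/1.669 = 182.0 μs.
Leg 2: γ = 1/√(1 − 0.9350²) = 1/√0.1258 = 2.820; τ_2 = 498.9/2.820 = 176.9 μs.
Leg 3: speed unknown; τ_3 = 384.8/γ_3.
Total proper time: 182.0 + 176.9 + τ_3 = 518.4, so τ_3 = 518.4 − 358.9 = 159.5 μs.
γ_3 = 384.8/159.5 = 2.412; β = √(1 − 1/γ²) = √0.8282.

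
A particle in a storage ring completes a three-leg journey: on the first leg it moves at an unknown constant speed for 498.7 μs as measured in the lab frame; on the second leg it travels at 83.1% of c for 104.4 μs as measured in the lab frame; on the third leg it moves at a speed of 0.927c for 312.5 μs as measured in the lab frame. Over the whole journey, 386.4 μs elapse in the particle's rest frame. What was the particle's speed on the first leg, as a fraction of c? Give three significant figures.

Leg 1: speed unknown; τ_1 = 498.7/γ_1.
Leg 2: β = 0.831; γ = 1/√(1 − 0.831²) = 1/√0.3094 = 1.798; τ_2 = 104.4/1.798 = 58.07 μs.
Leg 3: γ = 1/√(1 − 0.927²) = 1/√0.1407 = 2.666; τ_3 = 312.5/2.666 = 117.2 μs.
Total proper time: τ_1 + 58.07 + 117.2 = 386.4, so τ_1 = 386.4 − 175.3 = 211.1 μs.
γ_1 = 498.7/211.1 = 2.362; β = √(1 − 1/γ²) = √0.8208.

β = 0.906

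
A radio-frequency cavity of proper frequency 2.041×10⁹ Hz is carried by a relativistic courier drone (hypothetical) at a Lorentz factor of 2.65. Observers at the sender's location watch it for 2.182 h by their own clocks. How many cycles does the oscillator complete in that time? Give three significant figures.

γ = 2.65
During 2.182 h of lab time, the oscillator's proper time advances by τ = Δt/γ = 2.182/2.650 = 0.8234 h = 2.964×10³ s.
N = f × τ = 2.041×10⁹ × 2.964×10³ = 6.050×10¹².

N = 6.05×10¹²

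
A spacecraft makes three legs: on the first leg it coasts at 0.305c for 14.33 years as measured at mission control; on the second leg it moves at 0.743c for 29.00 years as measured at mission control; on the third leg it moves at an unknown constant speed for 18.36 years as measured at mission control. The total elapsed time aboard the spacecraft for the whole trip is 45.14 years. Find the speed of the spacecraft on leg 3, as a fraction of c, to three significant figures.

β = 0.753

Leg 1: γ = 1/√(1 − 0.305²) = 1/√0.9070 = 1.050; τ_1 = 14.33/1.050 = 13.65 years.
Leg 2: γ = 1/√(1 − 0.743²) = 1/√0.4480 = 1.494; τ_2 = 29.00/1.494 = 19.41 years.
Leg 3: speed unknown; τ_3 = 18.36/γ_3.
Total proper time: 13.65 + 19.41 + τ_3 = 45.14, so τ_3 = 45.14 − 33.06 = 12.08 years.
γ_3 = 18.36/12.08 = 1.519; β = √(1 − 1/γ²) = √0.5669.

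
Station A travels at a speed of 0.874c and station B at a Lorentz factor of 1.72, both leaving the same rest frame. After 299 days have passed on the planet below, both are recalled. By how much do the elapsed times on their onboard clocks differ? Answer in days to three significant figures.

|τ_A − τ_B| = 28.5 days

A: γ = 1/√(1 − 0.874²) = 1/√0.2361 = 2.058; τ_A = 299/2.058 = 145.3 days.
B: γ = 1.72; τ_B = 299/1.720 = 173.8 days.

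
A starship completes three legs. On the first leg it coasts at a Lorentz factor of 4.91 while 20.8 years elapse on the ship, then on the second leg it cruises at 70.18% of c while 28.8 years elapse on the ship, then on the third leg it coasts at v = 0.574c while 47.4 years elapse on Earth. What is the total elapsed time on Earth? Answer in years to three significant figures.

Leg 1: γ = 4.91; Δt_1 = 4.910 × 20.8 = 102.1 years.
Leg 2: β = 0.7018; γ = 1/√(1 − 0.7018²) = 1/√0.5075 = 1.404; Δt_2 = 1.404 × 28.8 = 40.43 years.
Leg 3: 47.4 years is already measured on Earth.
Total: 102.1 + 40.43 + 47.40 years.

Δt = 190 years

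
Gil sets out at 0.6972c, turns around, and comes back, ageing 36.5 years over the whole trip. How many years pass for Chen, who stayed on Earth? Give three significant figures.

γ = 1/√(1 − 0.6972²) = 1/√0.5139 = 1.395
Earth-frame duration is the dilated interval: Δt = γτ = 1.395 × 36.5 years.

Δt = 50.9 years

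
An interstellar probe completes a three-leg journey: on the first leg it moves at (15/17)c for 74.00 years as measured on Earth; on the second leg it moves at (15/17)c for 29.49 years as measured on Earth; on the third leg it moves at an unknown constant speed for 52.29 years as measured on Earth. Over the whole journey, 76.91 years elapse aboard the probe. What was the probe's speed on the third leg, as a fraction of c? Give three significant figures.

β = 0.842

Leg 1: γ = 1/√(1 − (15/17)²) = 17/8 = 2.125; τ_1 = 74.00/2.125 = 34.82 years.
Leg 2: γ = 1/√(1 − (15/17)²) = 17/8 = 2.125; τ_2 = 29.49/2.125 = 13.88 years.
Leg 3: speed unknown; τ_3 = 52.29/γ_3.
Total proper time: 34.82 + 13.88 + τ_3 = 76.91, so τ_3 = 76.91 − 48.70 = 28.21 years.
γ_3 = 52.29/28.21 = 1.854; β = √(1 − 1/γ²) = √0.7090.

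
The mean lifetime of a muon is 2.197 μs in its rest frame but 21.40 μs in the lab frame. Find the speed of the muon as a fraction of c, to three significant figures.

β = 0.995

γ = Δt/τ₀ = 21.40/2.197 = 9.741
β = √(1 − 1/γ²) = √(1 − 0.01054) = √0.9895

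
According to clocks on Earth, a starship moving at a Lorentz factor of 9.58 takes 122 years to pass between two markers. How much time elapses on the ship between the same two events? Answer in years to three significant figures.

τ = 12.7 years

γ = 9.58
The interval measured on Earth is the dilated one; the clock on the ship measures the proper time τ = Δt/γ = 122/9.580 years.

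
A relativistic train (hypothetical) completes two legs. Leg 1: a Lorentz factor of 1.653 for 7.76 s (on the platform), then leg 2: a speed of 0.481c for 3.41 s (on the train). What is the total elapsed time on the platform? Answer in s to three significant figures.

Δt = 11.6 s

Leg 1: 7.76 s is already measured on the platform.
Leg 2: γ = 1/√(1 − 0.481²) = 1/√0.7686 = 1.141; Δt_2 = 1.141 × 3.41 = 3.889 s.
Total: 7.760 + 3.889 s.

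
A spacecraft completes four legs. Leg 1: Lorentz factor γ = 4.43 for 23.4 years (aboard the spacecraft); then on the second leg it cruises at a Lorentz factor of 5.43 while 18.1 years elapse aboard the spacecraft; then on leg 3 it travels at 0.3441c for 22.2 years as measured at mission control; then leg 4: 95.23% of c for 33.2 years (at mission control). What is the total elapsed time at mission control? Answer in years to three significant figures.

Leg 1: γ = 4.43; Δt_1 = 4.430 × 23.4 = 103.7 years.
Leg 2: γ = 5.43; Δt_2 = 5.430 × 18.1 = 98.28 years.
Leg 3: 22.2 years is already measured at mission control.
Leg 4: 33.2 years is already measured at mission control.
Total: 103.7 + 98.28 + 22.20 + 33.20 years.

Δt = 257 years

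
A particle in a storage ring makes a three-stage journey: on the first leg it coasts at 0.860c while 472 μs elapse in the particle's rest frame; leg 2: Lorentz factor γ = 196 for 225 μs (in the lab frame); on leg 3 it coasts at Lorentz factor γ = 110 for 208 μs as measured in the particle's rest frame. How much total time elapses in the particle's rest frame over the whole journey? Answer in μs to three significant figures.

Leg 1: 472 μs is already measured in the particle's rest frame.
Leg 2: γ = 196; τ_2 = 225/196.0 = 1.148 μs.
Leg 3: 208 μs is already measured in the particle's rest frame.
Total: 472.0 + 1.148 + 208.0 μs.

τ = 681 μs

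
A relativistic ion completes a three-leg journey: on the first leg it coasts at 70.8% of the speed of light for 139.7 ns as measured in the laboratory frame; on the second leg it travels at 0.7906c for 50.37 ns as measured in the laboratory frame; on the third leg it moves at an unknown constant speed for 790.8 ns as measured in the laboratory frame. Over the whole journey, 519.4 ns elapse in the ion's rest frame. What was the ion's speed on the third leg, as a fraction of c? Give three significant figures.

Leg 1: β = 0.708; γ = 1/√(1 − 0.708²) = 1/√0.4987 = 1.416; τ_1 = 139.7/1.416 = 98.66 ns.
Leg 2: γ = 1/√(1 − 0.7906²) = 1/√0.3750 = 1.633; τ_2 = 50.37/1.633 = 30.84 ns.
Leg 3: speed unknown; τ_3 = 790.8/γ_3.
Total proper time: 98.66 + 30.84 + τ_3 = 519.4, so τ_3 = 519.4 − 129.5 = 389.9 ns.
γ_3 = 790.8/389.9 = 2.028; β = √(1 − 1/γ²) = √0.7569.

β = 0.870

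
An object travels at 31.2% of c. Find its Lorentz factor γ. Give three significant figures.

β = 0.312; γ = 1/√(1 − 0.312²) = 1/√0.9027 = 1.053

γ = 1.05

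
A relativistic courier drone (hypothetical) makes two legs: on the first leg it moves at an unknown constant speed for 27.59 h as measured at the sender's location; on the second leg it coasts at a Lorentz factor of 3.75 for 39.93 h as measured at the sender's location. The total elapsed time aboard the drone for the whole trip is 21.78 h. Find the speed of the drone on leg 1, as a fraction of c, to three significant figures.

β = 0.915

Leg 1: speed unknown; τ_1 = 27.59/γ_1.
Leg 2: γ = 3.75; τ_2 = 39.93/3.750 = 10.65 h.
Total proper time: τ_1 + 10.65 = 21.78, so τ_1 = 21.78 − 10.65 = 11.13 h.
γ_1 = 27.59/11.13 = 2.478; β = √(1 − 1/γ²) = √0.8372.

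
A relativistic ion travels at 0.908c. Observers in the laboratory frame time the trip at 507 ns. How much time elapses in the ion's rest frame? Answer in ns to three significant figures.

γ = 1/√(1 − 0.908²) = 1/√0.1755 = 2.387
The interval measured in the laboratory frame is the dilated one; the clock in the ion's rest frame measures the proper time τ = Δt/γ = 507/2.387 ns.

τ = 212 ns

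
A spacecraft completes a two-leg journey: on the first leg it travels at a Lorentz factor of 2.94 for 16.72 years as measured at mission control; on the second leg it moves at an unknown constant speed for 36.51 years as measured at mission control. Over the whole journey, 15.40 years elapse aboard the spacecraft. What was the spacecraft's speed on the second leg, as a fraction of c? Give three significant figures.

β = 0.964

Leg 1: γ = 2.94; τ_1 = 16.72/2.940 = 5.687 years.
Leg 2: speed unknown; τ_2 = 36.51/γ_2.
Total proper time: 5.687 + τ_2 = 15.40, so τ_2 = 15.40 − 5.687 = 9.713 years.
γ_2 = 36.51/9.713 = 3.759; β = √(1 − 1/γ²) = √0.9292.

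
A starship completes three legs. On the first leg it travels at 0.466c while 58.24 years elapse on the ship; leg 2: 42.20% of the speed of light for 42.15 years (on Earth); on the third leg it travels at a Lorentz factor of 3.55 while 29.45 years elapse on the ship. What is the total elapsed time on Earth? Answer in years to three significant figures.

Δt = 213 years

Leg 1: γ = 1/√(1 − 0.466²) = 1/√0.7828 = 1.130; Δt_1 = 1.130 × 58.24 = 65.82 years.
Leg 2: 42.15 years is already measured on Earth.
Leg 3: γ = 3.55; Δt_3 = 3.550 × 29.45 = 104.5 years.
Total: 65.82 + 42.15 + 104.5 years.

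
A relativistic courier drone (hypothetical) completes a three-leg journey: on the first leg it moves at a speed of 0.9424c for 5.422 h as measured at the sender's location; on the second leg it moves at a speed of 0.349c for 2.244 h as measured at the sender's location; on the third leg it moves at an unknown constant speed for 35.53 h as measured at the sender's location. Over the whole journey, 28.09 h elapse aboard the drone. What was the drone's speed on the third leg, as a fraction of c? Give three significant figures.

β = 0.733

Leg 1: γ = 1/√(1 − 0.9424²) = 1/√0.1119 = 2.990; τ_1 = 5.422/2.990 = 1.814 h.
Leg 2: γ = 1/√(1 − 0.349²) = 1/√0.8782 = 1.067; τ_2 = 2.244/1.067 = 2.103 h.
Leg 3: speed unknown; τ_3 = 35.53/γ_3.
Total proper time: 1.814 + 2.103 + τ_3 = 28.09, so τ_3 = 28.09 − 3.916 = 24.17 h.
γ_3 = 35.53/24.17 = 1.470; β = √(1 − 1/γ²) = √0.5371.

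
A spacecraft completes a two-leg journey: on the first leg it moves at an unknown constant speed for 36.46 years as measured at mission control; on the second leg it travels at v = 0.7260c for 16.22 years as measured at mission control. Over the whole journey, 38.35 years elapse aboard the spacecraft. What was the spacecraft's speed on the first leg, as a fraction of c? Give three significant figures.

β = 0.666

Leg 1: speed unknown; τ_1 = 36.46/γ_1.
Leg 2: γ = 1/√(1 − 0.7260²) = 1/√0.4729 = 1.454; τ_2 = 16.22/1.454 = 11.15 years.
Total proper time: τ_1 + 11.15 = 38.35, so τ_1 = 38.35 − 11.15 = 27.20 years.
γ_1 = 36.46/27.20 = 1.341; β = √(1 − 1/γ²) = √0.4436.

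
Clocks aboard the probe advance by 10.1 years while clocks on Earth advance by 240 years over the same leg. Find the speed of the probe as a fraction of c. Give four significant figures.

The proper time is measured aboard the probe (both events occur at the probe's location); Δt is measured on Earth. γ = Δt/τ = 240/10.1 = 23.76.
β = √(1 − 1/γ²) = √(1 − 0.001771) = √0.9982

β = 0.9991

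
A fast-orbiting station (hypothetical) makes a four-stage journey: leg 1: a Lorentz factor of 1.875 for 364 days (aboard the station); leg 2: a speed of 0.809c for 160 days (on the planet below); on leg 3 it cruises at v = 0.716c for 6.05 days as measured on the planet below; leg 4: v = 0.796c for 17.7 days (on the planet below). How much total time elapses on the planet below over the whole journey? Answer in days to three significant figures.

Leg 1: γ = 1.875; Δt_1 = 1.875 × 364 = 682.5 days.
Leg 2: 160 days is already measured on the planet below.
Leg 3: 6.05 days is already measured on the planet below.
Leg 4: 17.7 days is already measured on the planet below.
Total: 682.5 + 160.0 + 6.050 + 17.70 days.

Δt = 866 days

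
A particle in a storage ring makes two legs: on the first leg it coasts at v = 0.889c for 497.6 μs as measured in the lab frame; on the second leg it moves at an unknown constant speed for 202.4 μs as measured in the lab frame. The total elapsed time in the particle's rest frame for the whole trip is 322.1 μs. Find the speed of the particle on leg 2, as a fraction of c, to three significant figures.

β = 0.885

Leg 1: γ = 1/√(1 − 0.889²) = 1/√0.2097 = 2.184; τ_1 = 497.6/2.184 = 227.9 μs.
Leg 2: speed unknown; τ_2 = 202.4/γ_2.
Total proper time: 227.9 + τ_2 = 322.1, so τ_2 = 322.1 − 227.9 = 94.25 μs.
γ_2 = 202.4/94.25 = 2.148; β = √(1 − 1/γ²) = √0.7832.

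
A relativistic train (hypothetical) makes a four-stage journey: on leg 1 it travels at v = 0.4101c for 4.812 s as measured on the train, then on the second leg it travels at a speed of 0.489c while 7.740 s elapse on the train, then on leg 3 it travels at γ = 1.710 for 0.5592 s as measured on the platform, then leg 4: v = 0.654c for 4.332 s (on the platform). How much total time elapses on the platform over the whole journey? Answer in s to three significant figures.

Δt = 19.0 s

Leg 1: γ = 1/√(1 − 0.4101²) = 1/√0.8318 = 1.096; Δt_1 = 1.096 × 4.812 = 5.276 s.
Leg 2: γ = 1/√(1 − 0.489²) = 1/√0.7609 = 1.146; Δt_2 = 1.146 × 7.740 = 8.873 s.
Leg 3: 0.5592 s is already measured on the platform.
Leg 4: 4.332 s is already measured on the platform.
Total: 5.276 + 8.873 + 0.5592 + 4.332 s.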